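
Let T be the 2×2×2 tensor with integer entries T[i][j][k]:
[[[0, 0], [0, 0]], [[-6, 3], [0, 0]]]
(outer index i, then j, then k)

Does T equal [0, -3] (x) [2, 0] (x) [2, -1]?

No

Reconstruct entry (1,0,0) from the claimed factors: Σₗ aₗ[1]bₗ[0]cₗ[0] = (-3)·(2)·(2) = -12, but T[1,0,0] = -6. The claim is false.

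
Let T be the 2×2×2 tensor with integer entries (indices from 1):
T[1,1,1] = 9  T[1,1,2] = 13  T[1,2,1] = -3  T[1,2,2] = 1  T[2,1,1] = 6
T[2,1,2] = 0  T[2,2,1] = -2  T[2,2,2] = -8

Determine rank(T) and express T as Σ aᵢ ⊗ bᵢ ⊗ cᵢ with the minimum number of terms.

Lower bound: in the mode-3 unfolding of T (rows indexed by k, columns by (i,j)) the 2×2 minor on rows k ∈ {1, 2}, columns (i,j) ∈ {(1,1), (1,2)} is det [[9, -3], [13, 1]] = 48 ≠ 0, so that unfolding has rank ≥ 2 and hence rank(T) ≥ 2 (CP rank is at least every unfolding rank, though it can be larger).
Upper bound: with S_k = T[:,:,k], the two rank-1 terms a₁b₁ᵀ, a₂b₂ᵀ are the rank-1 members of the pencil x·S₁ + y·S₂.
det(x·S₁ + y·S₂) is −104·xy − 104·y² = (-104)·(y)(x + y), vanishing at (x:y) = (1:0) and (1:-1).
M₁ = S₁ = [[9, -3], [6, -2]] = (3, 2)(3, -1)ᵀ and M₂ = S₁ − S₂ = [[-4, -4], [6, 6]] = (-2)·(2, -3)(1, 1)ᵀ, so take a₁ = (3, 2), b₁ = (3, -1), a₂ = (2, -3), b₂ = (1, 1).
Each slice is an integer combination of E₁ = a₁b₁ᵀ and E₂ = a₂b₂ᵀ: S₁ = E₁, S₂ = E₁ + 2·E₂; reading off coefficients, c₁ = (1, 1) and c₂ = (0, 2).
Hence T = (3, 2) ⊗ (3, -1) ⊗ (1, 1) + (2, -3) ⊗ (1, 1) ⊗ (0, 2), so rank(T) ≤ 2.
These bounds meet, so rank(T) = 2.

rank(T) = 2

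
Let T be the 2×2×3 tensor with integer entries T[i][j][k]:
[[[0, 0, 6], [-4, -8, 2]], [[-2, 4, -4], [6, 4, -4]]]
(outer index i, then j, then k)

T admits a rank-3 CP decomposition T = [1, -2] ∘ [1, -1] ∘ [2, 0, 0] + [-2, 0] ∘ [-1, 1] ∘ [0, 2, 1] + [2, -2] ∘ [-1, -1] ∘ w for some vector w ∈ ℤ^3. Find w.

w = [1, 2, -2]

Subtract the known terms from T to get the rank-1 residual R = [2, -2] ∘ [-1, -1] ∘ w, so R[i,j,k] = a[i]·b[j]·w[k]. Pick indices with nonzero a[0]·b[0] = (2)·(-1) = -2. Only the fibre through (0,0,·) is needed: R[0,0,:] = T[0,0,:] − Σₗ aₗ[0]bₗ[0]cₗ = [0, 0, 6] − (1)·(1)·[2, 0, 0] − (-2)·(-1)·[0, 2, 1] = [-2, -4, 4]. Then w[k] = R[0,0,k] / -2 for each k, giving w = [-2, -4, 4] / -2 = [1, 2, -2].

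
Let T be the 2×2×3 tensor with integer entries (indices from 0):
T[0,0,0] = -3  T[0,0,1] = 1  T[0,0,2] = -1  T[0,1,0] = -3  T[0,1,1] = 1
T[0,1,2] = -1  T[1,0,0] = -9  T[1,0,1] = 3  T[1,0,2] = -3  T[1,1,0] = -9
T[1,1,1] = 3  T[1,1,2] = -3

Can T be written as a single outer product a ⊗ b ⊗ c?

Yes

If T = a ⊗ b ⊗ c then every fibre of T is a multiple of the corresponding factor, so read the factors off the fibres through the nonzero entry T[0,0,0] = -3.
The mode-1 fibre T[:,0,0] = [-3, -9] gives a = (1, 3) (primitive direction); the mode-2 fibre T[0,:,0] = [-3, -3] gives b = (1, 1); then c[k] = T[0,0,k] / (a[0]·b[0]) = [-3, 1, -1] / 1 = (-3, 1, -1).
Expanding (1, 3) ⊗ (1, 1) ⊗ (-3, 1, -1) reproduces all 12 entries of T, so T = (1, 3) ⊗ (1, 1) ⊗ (-3, 1, -1) and rank(T) ≤ 1.
Equivalently every frontal slice T[:,:,k] is c[k] times the rank-1 matrix (1, 3) ⊗ (1, 1). So T has rank 1 (it is nonzero).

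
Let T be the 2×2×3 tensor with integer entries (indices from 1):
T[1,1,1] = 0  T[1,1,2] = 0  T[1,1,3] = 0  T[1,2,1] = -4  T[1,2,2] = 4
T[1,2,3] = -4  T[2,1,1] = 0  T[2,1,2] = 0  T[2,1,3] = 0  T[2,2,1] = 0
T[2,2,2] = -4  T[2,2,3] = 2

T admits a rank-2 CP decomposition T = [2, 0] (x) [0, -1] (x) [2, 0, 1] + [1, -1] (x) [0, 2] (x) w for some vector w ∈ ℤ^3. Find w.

w = [0, 2, -1]

Subtract the known terms from T to get the rank-1 residual R = [1, -1] (x) [0, 2] (x) w, so R[i,j,k] = a[i]·b[j]·w[k]. Pick indices with nonzero a[1]·b[2] = (1)·(2) = 2. Only the fibre through (1,2,·) is needed: R[1,2,:] = T[1,2,:] − Σₗ aₗ[1]bₗ[2]cₗ = [-4, 4, -4] − (2)·(-1)·[2, 0, 1] = [0, 4, -2]. Then w[k] = R[1,2,k] / 2 for each k, giving w = [0, 4, -2] / 2 = [0, 2, -1].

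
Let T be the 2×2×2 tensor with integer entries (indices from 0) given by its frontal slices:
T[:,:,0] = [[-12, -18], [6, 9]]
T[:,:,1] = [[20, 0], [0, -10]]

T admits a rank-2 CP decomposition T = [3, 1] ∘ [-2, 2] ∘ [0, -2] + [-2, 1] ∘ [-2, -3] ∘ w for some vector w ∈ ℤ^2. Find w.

Subtract the known terms from T to get the rank-1 residual R = [-2, 1] ∘ [-2, -3] ∘ w, so R[i,j,k] = a[i]·b[j]·w[k]. Pick indices with nonzero a[0]·b[0] = (-2)·(-2) = 4. Only the fibre through (0,0,·) is needed: R[0,0,:] = T[0,0,:] − Σₗ aₗ[0]bₗ[0]cₗ = [-12, 20] − (3)·(-2)·[0, -2] = [-12, 8]. Then w[k] = R[0,0,k] / 4 for each k, giving w = [-12, 8] / 4 = [-3, 2].

w = [-3, 2]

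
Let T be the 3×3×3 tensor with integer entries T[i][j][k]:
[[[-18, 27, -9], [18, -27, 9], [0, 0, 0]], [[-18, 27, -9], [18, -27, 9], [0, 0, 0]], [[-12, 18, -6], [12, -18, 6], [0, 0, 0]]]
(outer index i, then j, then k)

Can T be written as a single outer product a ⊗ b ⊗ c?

Yes

The mode-1 fibre T[:,0,0] = [-18, -18, -12] gives a = [3, 3, 2] (primitive direction); the mode-2 fibre T[0,:,0] = [-18, 18, 0] gives b = [1, -1, 0]; then c[k] = T[0,0,k] / (a[0]·b[0]) = [-18, 27, -9] / 3 = [-6, 9, -3].
Expanding [3, 3, 2] ⊗ [1, -1, 0] ⊗ [-6, 9, -3] reproduces all 27 entries of T, so T = [3, 3, 2] ⊗ [1, -1, 0] ⊗ [-6, 9, -3] and rank(T) ≤ 1.
Equivalently every frontal slice T[:,:,k] is c[k] times the rank-1 matrix [3, 3, 2] ⊗ [1, -1, 0]. So T has rank 1 (it is nonzero).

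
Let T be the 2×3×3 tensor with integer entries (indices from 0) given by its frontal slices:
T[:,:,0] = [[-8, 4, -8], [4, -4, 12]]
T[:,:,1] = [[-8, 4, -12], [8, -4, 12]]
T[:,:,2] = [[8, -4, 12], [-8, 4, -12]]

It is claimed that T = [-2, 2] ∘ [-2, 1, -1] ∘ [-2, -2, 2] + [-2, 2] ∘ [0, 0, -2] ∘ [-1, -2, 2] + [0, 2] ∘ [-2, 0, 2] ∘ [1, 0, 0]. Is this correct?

Yes

Reconstruct entrywise from the claimed factors. For example, T[0,1,1] = 4 and Σₗ aₗ[0]bₗ[1]cₗ[1] = (-2)·(1)·(-2) + (-2)·(0)·(-2) + (0)·(0)·(0) = 4; checking all 18 entries, every one matches. The claim holds.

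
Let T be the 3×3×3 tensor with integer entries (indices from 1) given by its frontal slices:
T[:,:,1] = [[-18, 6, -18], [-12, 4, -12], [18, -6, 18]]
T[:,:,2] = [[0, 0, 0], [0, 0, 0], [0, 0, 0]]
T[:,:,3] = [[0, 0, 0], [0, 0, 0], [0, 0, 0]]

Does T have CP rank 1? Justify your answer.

The mode-1 fibre T[:,1,1] = [-18, -12, 18] gives a = [3, 2, -3] (primitive direction); the mode-2 fibre T[1,:,1] = [-18, 6, -18] gives b = [3, -1, 3]; then c[k] = T[1,1,k] / (a[1]·b[1]) = [-18, 0, 0] / 9 = [-2, 0, 0].
Expanding [3, 2, -3] (x) [3, -1, 3] (x) [-2, 0, 0] reproduces all 27 entries of T, so T = [3, 2, -3] (x) [3, -1, 3] (x) [-2, 0, 0] and rank(T) ≤ 1.
Equivalently every frontal slice T[:,:,k] is c[k] times the rank-1 matrix [3, 2, -3] (x) [3, -1, 3]. So T has rank 1 (it is nonzero).

Yes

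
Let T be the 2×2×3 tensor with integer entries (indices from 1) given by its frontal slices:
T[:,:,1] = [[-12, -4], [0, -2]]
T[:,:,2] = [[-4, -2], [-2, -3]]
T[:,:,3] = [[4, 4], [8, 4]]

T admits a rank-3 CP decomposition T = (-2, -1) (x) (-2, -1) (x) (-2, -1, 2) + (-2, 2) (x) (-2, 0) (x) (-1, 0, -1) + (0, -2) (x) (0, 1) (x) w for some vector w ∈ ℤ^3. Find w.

w = (0, 1, -1)

Subtract the known terms from T to get the rank-1 residual R = (0, -2) (x) (0, 1) (x) w, so R[i,j,k] = a[i]·b[j]·w[k]. Pick indices with nonzero a[2]·b[2] = (-2)·(1) = -2. Only the fibre through (2,2,·) is needed: R[2,2,:] = T[2,2,:] − Σₗ aₗ[2]bₗ[2]cₗ = [-2, -3, 4] − (-1)·(-1)·(-2, -1, 2) − (2)·(0)·(-1, 0, -1) = [0, -2, 2]. Then w[k] = R[2,2,k] / -2 for each k, giving w = [0, -2, 2] / -2 = (0, 1, -1).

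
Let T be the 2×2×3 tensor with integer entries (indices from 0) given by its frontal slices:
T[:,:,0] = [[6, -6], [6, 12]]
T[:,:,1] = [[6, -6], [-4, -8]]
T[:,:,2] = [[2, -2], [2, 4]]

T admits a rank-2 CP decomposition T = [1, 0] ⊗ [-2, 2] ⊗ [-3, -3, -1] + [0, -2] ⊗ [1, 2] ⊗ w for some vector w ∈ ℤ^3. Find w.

w = [-3, 2, -1]

Subtract the known terms from T to get the rank-1 residual R = [0, -2] ⊗ [1, 2] ⊗ w, so R[i,j,k] = a[i]·b[j]·w[k]. Pick indices with nonzero a[1]·b[0] = (-2)·(1) = -2. Only the fibre through (1,0,·) is needed: R[1,0,:] = T[1,0,:] − Σₗ aₗ[1]bₗ[0]cₗ = [6, -4, 2] − (0)·(-2)·[-3, -3, -1] = [6, -4, 2]. Then w[k] = R[1,0,k] / -2 for each k, giving w = [6, -4, 2] / -2 = [-3, 2, -1].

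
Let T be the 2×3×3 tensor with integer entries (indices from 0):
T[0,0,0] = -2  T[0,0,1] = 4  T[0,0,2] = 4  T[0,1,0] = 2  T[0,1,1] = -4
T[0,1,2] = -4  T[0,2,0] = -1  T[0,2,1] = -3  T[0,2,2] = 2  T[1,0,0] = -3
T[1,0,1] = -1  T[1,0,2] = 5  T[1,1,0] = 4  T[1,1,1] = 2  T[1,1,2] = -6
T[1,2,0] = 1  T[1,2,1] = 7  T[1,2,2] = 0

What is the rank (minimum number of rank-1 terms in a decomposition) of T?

Lower bound: in the mode-3 unfolding of T (rows indexed by k, columns by (i,j)) the 3×3 minor on rows k ∈ {0, 1, 2}, columns (i,j) ∈ {(0,0), (0,2), (1,0)} is det [[-2, -1, -3], [4, -3, -1], [4, 2, 5]] = -10 ≠ 0, so that unfolding has rank ≥ 3 and hence rank(T) ≥ 3 (CP rank is at least every unfolding rank, though it can be larger).
Upper bound: T is a sum of 3 rank-1 terms, T = (0, 1) ∘ (1, -2, -2) ∘ (-1, -1, 1) + (1, -1) ∘ (1, -1, -2) ∘ (0, 2, 0) + (1, 1) ∘ (2, -2, 1) ∘ (-1, 1, 2) (one valid choice — decompositions are not unique — normalised so each a, b is primitive with positive first nonzero entry; check it by expanding all entries), so rank(T) ≤ 3.
These bounds meet, so rank(T) = 3.

3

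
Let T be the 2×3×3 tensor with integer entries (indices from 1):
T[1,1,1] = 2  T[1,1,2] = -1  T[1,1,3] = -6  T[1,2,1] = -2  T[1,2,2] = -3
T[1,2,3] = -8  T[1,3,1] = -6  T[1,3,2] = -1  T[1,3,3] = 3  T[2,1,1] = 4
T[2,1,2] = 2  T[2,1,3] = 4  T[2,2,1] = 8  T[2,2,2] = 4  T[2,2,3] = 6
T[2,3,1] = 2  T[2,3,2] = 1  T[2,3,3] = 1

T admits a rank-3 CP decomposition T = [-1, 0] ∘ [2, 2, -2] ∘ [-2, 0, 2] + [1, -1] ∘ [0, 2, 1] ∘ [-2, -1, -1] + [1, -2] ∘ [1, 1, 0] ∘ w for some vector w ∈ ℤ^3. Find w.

w = [-2, -1, -2]

Subtract the known terms from T to get the rank-1 residual R = [1, -2] ∘ [1, 1, 0] ∘ w, so R[i,j,k] = a[i]·b[j]·w[k]. Pick indices with nonzero a[1]·b[1] = (1)·(1) = 1. Only the fibre through (1,1,·) is needed: R[1,1,:] = T[1,1,:] − Σₗ aₗ[1]bₗ[1]cₗ = [2, -1, -6] − (-1)·(2)·[-2, 0, 2] − (1)·(0)·[-2, -1, -1] = [-2, -1, -2]. Then w[k] = R[1,1,k] / 1 for each k, giving w = [-2, -1, -2] / 1 = [-2, -1, -2].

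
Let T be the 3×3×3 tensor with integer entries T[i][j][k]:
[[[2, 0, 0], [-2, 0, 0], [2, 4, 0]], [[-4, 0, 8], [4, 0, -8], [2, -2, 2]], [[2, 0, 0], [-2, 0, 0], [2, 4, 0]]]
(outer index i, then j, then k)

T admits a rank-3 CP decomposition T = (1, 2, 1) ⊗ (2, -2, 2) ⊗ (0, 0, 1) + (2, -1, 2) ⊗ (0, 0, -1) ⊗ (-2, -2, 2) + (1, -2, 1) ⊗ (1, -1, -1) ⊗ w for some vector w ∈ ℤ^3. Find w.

w = (2, 0, -2)

Subtract the known terms from T to get the rank-1 residual R = (1, -2, 1) ⊗ (1, -1, -1) ⊗ w, so R[i,j,k] = a[i]·b[j]·w[k]. Pick indices with nonzero a[0]·b[0] = (1)·(1) = 1. Only the fibre through (0,0,·) is needed: R[0,0,:] = T[0,0,:] − Σₗ aₗ[0]bₗ[0]cₗ = [2, 0, 0] − (1)·(2)·(0, 0, 1) − (2)·(0)·(-2, -2, 2) = [2, 0, -2]. Then w[k] = R[0,0,k] / 1 for each k, giving w = [2, 0, -2] / 1 = (2, 0, -2).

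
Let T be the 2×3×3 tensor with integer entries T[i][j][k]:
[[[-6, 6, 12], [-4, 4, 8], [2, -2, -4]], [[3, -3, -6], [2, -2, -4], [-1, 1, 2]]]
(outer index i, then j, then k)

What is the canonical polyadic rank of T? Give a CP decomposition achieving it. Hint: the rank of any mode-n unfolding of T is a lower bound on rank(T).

Lower bound: T ≠ 0 (e.g. T[0,0,0] = -6), so rank(T) ≥ 1.
Upper bound: if T = a ⊗ b ⊗ c then every fibre of T is a multiple of the corresponding factor, so read the factors off the fibres through the nonzero entry T[0,0,0] = -6.
The mode-1 fibre T[:,0,0] = [-6, 3] gives a = (2, -1) (primitive direction); the mode-2 fibre T[0,:,0] = [-6, -4, 2] gives b = (3, 2, -1); then c[k] = T[0,0,k] / (a[0]·b[0]) = [-6, 6, 12] / 6 = (-1, 1, 2).
Expanding (2, -1) ⊗ (3, 2, -1) ⊗ (-1, 1, 2) reproduces all 18 entries of T, so T = (2, -1) ⊗ (3, 2, -1) ⊗ (-1, 1, 2) and rank(T) ≤ 1.
These bounds meet, so rank(T) = 1.

rank(T) = 1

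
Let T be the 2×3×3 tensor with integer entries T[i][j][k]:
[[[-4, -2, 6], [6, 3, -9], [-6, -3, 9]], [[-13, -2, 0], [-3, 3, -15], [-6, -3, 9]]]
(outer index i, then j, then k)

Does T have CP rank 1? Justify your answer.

The mode-3 unfolding of T (rows indexed by k, columns by (i,j) = (0,0), (0,1), (0,2), (1,0), (1,1), (1,2)) is [[-4, 6, -6, -13, -3, -6], [-2, 3, -3, -2, 3, -3], [6, -9, 9, 0, -15, 9]].
There the 2×2 minor on rows k ∈ {0, 1}, columns (i,j) ∈ {(0,0), (1,0)} is det [[-4, -13], [-2, -2]] = -18 ≠ 0, so this unfolding has rank ≥ 2; CP rank is at least every unfolding rank, so rank(T) ≥ 2.
In particular rank(T) ≥ 2 > 1, so T is not rank-1.

No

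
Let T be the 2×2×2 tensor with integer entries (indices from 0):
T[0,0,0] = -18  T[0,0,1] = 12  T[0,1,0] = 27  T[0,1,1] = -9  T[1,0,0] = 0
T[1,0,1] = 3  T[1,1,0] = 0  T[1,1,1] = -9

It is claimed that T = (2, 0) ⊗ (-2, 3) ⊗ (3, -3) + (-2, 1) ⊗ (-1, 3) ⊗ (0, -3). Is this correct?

Reconstruct entry (0,0,0) from the claimed factors: Σₗ aₗ[0]bₗ[0]cₗ[0] = (2)·(-2)·(3) + (-2)·(-1)·(0) = -12, but T[0,0,0] = -18. The claim is false.

No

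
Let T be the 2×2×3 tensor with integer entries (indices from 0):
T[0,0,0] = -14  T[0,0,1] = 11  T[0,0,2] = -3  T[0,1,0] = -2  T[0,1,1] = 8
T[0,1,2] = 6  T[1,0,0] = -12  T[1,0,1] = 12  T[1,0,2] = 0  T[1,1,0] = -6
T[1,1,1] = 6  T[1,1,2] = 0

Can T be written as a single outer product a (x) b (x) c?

No

The mode-3 unfolding of T (rows indexed by k, columns by (i,j) = (0,0), (0,1), (1,0), (1,1)) is [[-14, -2, -12, -6], [11, 8, 12, 6], [-3, 6, 0, 0]].
There the 2×2 minor on rows k ∈ {0, 1}, columns (i,j) ∈ {(0,0), (0,1)} is det [[-14, -2], [11, 8]] = -90 ≠ 0, so this unfolding has rank ≥ 2; CP rank is at least every unfolding rank, so rank(T) ≥ 2.
In particular rank(T) ≥ 2 > 1, so T is not rank-1.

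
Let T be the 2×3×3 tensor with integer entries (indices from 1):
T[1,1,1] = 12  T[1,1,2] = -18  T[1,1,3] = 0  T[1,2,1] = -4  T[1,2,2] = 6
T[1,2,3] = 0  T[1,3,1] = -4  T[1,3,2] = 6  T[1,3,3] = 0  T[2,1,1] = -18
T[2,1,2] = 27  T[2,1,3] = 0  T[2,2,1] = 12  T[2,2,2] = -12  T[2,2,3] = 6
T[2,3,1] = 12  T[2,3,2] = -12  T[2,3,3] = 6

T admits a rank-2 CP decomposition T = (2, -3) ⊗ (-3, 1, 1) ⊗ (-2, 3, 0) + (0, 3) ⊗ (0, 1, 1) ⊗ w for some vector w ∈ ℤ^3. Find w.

w = (2, -1, 2)

Subtract the known terms from T to get the rank-1 residual R = (0, 3) ⊗ (0, 1, 1) ⊗ w, so R[i,j,k] = a[i]·b[j]·w[k]. Pick indices with nonzero a[2]·b[2] = (3)·(1) = 3. Only the fibre through (2,2,·) is needed: R[2,2,:] = T[2,2,:] − Σₗ aₗ[2]bₗ[2]cₗ = [12, -12, 6] − (-3)·(1)·(-2, 3, 0) = [6, -3, 6]. Then w[k] = R[2,2,k] / 3 for each k, giving w = [6, -3, 6] / 3 = (2, -1, 2).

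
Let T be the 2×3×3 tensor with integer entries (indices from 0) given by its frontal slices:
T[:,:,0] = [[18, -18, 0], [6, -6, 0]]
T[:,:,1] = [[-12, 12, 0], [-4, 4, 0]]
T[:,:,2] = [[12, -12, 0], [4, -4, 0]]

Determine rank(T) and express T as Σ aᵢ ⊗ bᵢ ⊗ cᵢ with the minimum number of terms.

Lower bound: T ≠ 0 (e.g. T[0,0,0] = 18), so rank(T) ≥ 1.
Upper bound: if T = a ⊗ b ⊗ c then every fibre of T is a multiple of the corresponding factor, so read the factors off the fibres through the nonzero entry T[0,0,0] = 18.
The mode-1 fibre T[:,0,0] = [18, 6] gives a = [3, 1] (primitive direction); the mode-2 fibre T[0,:,0] = [18, -18, 0] gives b = [1, -1, 0]; then c[k] = T[0,0,k] / (a[0]·b[0]) = [18, -12, 12] / 3 = [6, -4, 4].
Expanding [3, 1] ⊗ [1, -1, 0] ⊗ [6, -4, 4] reproduces all 18 entries of T, so T = [3, 1] ⊗ [1, -1, 0] ⊗ [6, -4, 4] and rank(T) ≤ 1.
These bounds meet, so rank(T) = 1.
Check entry T[1,1,0] = -6: (1)·(-1)·(6) = -6.

rank(T) = 1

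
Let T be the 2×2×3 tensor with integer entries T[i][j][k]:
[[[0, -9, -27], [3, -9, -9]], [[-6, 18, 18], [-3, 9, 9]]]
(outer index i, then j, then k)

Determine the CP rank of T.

Lower bound: the mode-3 unfolding of T (rows indexed by k, columns by (i,j) = (0,0), (0,1), (1,0), (1,1)) is [[0, 3, -6, -3], [-9, -9, 18, 9], [-27, -9, 18, 9]].
There the 2×2 minor on rows k ∈ {0, 1}, columns (i,j) ∈ {(0,0), (0,1)} is det [[0, 3], [-9, -9]] = 27 ≠ 0, so this unfolding has rank ≥ 2; CP rank is at least every unfolding rank, so rank(T) ≥ 2. (Flattening ranks never certify an upper bound on CP rank; for that we must actually write T with 2 rank-1 terms.)
Upper bound — finding two terms. Write S_k = T[:,:,k] for the frontal slices: S₀ = [[0, 3], [-6, -3]], S₁ = [[-9, -9], [18, 9]], S₂ = [[-27, -9], [18, 9]].
If T = a₁ ⊗ b₁ ⊗ c₁ + a₂ ⊗ b₂ ⊗ c₂ then each S_k = c₁[k]·a₁b₁ᵀ + c₂[k]·a₂b₂ᵀ. S₀ and S₁ are linearly independent, so a₁b₁ᵀ and a₂b₂ᵀ must span the same plane of matrices: they are the rank-1 matrices of the form x·S₀ + y·S₁.
det(x·S₀ + y·S₁) is 18·x² − 81·xy + 81·y² = 9·(2·x − 3·y)(x − 3·y), vanishing at (x:y) = (3:2) and (3:1).
M₁ = 3·S₀ + 2·S₁ = [[-18, -9], [18, 9]] = (-9)·[1, -1][2, 1]ᵀ and M₂ = 3·S₀ + S₁ = [[-9, 0], [0, 0]] = (-9)·[1, 0][1, 0]ᵀ, so take a₁ = [1, -1], b₁ = [2, 1], a₂ = [1, 0], b₂ = [1, 0].
Each slice is an integer combination of E₁ = a₁b₁ᵀ and E₂ = a₂b₂ᵀ: S₀ = 3·E₁ − 6·E₂, S₁ = −9·E₁ + 9·E₂, S₂ = −9·E₁ − 9·E₂; reading off coefficients, c₁ = [3, -9, -9] and c₂ = [-6, 9, -9].
Hence T = [1, -1] ⊗ [2, 1] ⊗ [3, -9, -9] + [1, 0] ⊗ [1, 0] ⊗ [-6, 9, -9], so rank(T) ≤ 2.
These bounds meet, so rank(T) = 2.

2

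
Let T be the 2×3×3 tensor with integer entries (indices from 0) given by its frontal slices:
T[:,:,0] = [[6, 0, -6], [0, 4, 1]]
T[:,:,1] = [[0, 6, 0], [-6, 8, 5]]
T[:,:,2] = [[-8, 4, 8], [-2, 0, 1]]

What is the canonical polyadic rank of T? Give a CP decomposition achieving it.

rank(T) = 3

Lower bound: the mode-2 unfolding of T (rows indexed by j, columns by (i,k) = (0,0), (0,1), (0,2), (1,0), (1,1), (1,2)) is [[6, 0, -8, 0, -6, -2], [0, 6, 4, 4, 8, 0], [-6, 0, 8, 1, 5, 1]].
There the 3×3 minor on rows j ∈ {0, 1, 2}, columns (i,k) ∈ {(0,0), (0,1), (1,0)} is det [[6, 0, 0], [0, 6, 4], [-6, 0, 1]] = 36 ≠ 0, so this unfolding has rank ≥ 3; CP rank is at least every unfolding rank, so rank(T) ≥ 3. (Flattening ranks never certify an upper bound on CP rank; for that we must actually write T with 3 rank-1 terms.)
Upper bound: T is a sum of 3 rank-1 terms, T = [0, 1] ⊗ [2, 0, -1] ⊗ [1, -1, -1] + [1, 0] ⊗ [2, -1, -2] ⊗ [4, 2, -4] + [1, 1] ⊗ [1, -2, -1] ⊗ [-2, -4, 0] (written with every a and b primitive with positive leading entry and the scale carried by c; CP decompositions are not unique, and this one is verified by expanding entrywise), so rank(T) ≤ 3.
These bounds meet, so rank(T) = 3.
Check entry T[1,2,2] = 1: (1)·(-1)·(-1) + (0)·(-2)·(-4) + (1)·(-1)·(0) = 1.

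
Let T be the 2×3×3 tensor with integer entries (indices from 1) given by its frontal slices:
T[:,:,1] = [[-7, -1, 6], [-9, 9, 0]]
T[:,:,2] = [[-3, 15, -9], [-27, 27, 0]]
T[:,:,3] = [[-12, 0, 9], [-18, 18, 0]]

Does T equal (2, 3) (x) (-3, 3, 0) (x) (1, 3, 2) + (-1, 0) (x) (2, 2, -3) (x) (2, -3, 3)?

Reconstruct entry (1,1,1) from the claimed factors: Σₗ aₗ[1]bₗ[1]cₗ[1] = (2)·(-3)·(1) + (-1)·(2)·(2) = -10, but T[1,1,1] = -7. The claim is false.

No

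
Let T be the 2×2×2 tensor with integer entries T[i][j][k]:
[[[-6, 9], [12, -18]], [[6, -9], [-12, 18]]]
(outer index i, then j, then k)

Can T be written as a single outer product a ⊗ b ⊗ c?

Yes

The mode-1 fibre T[:,0,0] = [-6, 6] gives a = [1, -1] (primitive direction); the mode-2 fibre T[0,:,0] = [-6, 12] gives b = [1, -2]; then c[k] = T[0,0,k] / (a[0]·b[0]) = [-6, 9] / 1 = [-6, 9].
Expanding [1, -1] ⊗ [1, -2] ⊗ [-6, 9] reproduces all 8 entries of T, so T = [1, -1] ⊗ [1, -2] ⊗ [-6, 9] and rank(T) ≤ 1.
Equivalently every frontal slice T[:,:,k] is c[k] times the rank-1 matrix [1, -1] ⊗ [1, -2]. So T has rank 1 (it is nonzero).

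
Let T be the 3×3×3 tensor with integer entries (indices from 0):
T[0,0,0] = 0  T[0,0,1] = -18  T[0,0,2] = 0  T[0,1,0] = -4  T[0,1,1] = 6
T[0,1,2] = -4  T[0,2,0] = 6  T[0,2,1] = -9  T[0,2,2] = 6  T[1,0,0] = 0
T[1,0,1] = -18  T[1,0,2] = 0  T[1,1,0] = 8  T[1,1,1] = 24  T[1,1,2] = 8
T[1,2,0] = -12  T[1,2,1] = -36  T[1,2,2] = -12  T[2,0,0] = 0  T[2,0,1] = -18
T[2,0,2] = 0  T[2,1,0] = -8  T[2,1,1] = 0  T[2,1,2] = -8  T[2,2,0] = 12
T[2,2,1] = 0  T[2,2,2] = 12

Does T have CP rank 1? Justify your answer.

No

The mode-2 unfolding of T (rows indexed by j, columns by (i,k) = (0,0), (0,1), (0,2), (1,0), (1,1), (1,2), (2,0), (2,1), (2,2)) is [[0, -18, 0, 0, -18, 0, 0, -18, 0], [-4, 6, -4, 8, 24, 8, -8, 0, -8], [6, -9, 6, -12, -36, -12, 12, 0, 12]].
There the 2×2 minor on rows j ∈ {0, 1}, columns (i,k) ∈ {(0,0), (0,1)} is det [[0, -18], [-4, 6]] = -72 ≠ 0, so this unfolding has rank ≥ 2; CP rank is at least every unfolding rank, so rank(T) ≥ 2.
In particular rank(T) ≥ 2 > 1, so T is not rank-1.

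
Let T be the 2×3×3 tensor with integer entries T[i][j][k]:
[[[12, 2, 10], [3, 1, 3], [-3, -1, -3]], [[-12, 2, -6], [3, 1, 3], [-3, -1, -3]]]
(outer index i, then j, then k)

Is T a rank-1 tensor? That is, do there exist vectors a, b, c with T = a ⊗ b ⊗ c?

The mode-2 unfolding of T (rows indexed by j, columns by (i,k) = (0,0), (0,1), (0,2), (1,0), (1,1), (1,2)) is [[12, 2, 10, -12, 2, -6], [3, 1, 3, 3, 1, 3], [-3, -1, -3, -3, -1, -3]].
There the 2×2 minor on rows j ∈ {0, 1}, columns (i,k) ∈ {(0,0), (0,1)} is det [[12, 2], [3, 1]] = 6 ≠ 0, so this unfolding has rank ≥ 2; CP rank is at least every unfolding rank, so rank(T) ≥ 2.
In particular rank(T) ≥ 2 > 1, so T is not rank-1.

No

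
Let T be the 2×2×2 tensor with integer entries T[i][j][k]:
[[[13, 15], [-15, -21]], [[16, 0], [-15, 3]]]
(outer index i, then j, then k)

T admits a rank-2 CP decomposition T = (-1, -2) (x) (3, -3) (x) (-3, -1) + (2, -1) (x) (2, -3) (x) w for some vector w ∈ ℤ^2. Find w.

Subtract the known terms from T to get the rank-1 residual R = (2, -1) (x) (2, -3) (x) w, so R[i,j,k] = a[i]·b[j]·w[k]. Pick indices with nonzero a[0]·b[0] = (2)·(2) = 4. Only the fibre through (0,0,·) is needed: R[0,0,:] = T[0,0,:] − Σₗ aₗ[0]bₗ[0]cₗ = [13, 15] − (-1)·(3)·(-3, -1) = [4, 12]. Then w[k] = R[0,0,k] / 4 for each k, giving w = [4, 12] / 4 = (1, 3).

w = (1, 3)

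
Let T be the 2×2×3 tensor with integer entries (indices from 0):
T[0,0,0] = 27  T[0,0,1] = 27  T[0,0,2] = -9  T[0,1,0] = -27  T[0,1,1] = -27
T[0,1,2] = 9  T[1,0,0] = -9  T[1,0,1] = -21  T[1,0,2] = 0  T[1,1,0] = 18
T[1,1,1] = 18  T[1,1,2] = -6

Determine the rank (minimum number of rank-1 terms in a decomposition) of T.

Lower bound: the mode-3 unfolding of T (rows indexed by k, columns by (i,j) = (0,0), (0,1), (1,0), (1,1)) is [[27, -27, -9, 18], [27, -27, -21, 18], [-9, 9, 0, -6]].
There the 2×2 minor on rows k ∈ {0, 1}, columns (i,j) ∈ {(0,0), (1,0)} is det [[27, -9], [27, -21]] = -324 ≠ 0, so this unfolding has rank ≥ 2; CP rank is at least every unfolding rank, so rank(T) ≥ 2. (Flattening ranks never certify an upper bound on CP rank; for that we must actually write T with 2 rank-1 terms.)
Upper bound — finding two terms. Write S_k = T[:,:,k] for the frontal slices: S₀ = [[27, -27], [-9, 18]], S₁ = [[27, -27], [-21, 18]], S₂ = [[-9, 9], [0, -6]].
If T = a₁ (x) b₁ (x) c₁ + a₂ (x) b₂ (x) c₂ then each S_k = c₁[k]·a₁b₁ᵀ + c₂[k]·a₂b₂ᵀ. S₀ and S₁ are linearly independent, so a₁b₁ᵀ and a₂b₂ᵀ must span the same plane of matrices: they are the rank-1 matrices of the form x·S₀ + y·S₁.
det(x·S₀ + y·S₁) is 243·x² + 162·xy − 81·y² = 81·(3·x − y)(x + y), vanishing at (x:y) = (1:3) and (1:-1).
M₁ = S₀ + 3·S₁ = [[108, -108], [-72, 72]] = 36·(3, -2)(1, -1)ᵀ and M₂ = S₀ − S₁ = [[0, 0], [12, 0]] = 12·(0, 1)(1, 0)ᵀ, so take a₁ = (3, -2), b₁ = (1, -1), a₂ = (0, 1), b₂ = (1, 0).
Each slice is an integer combination of E₁ = a₁b₁ᵀ and E₂ = a₂b₂ᵀ: S₀ = 9·E₁ + 9·E₂, S₁ = 9·E₁ − 3·E₂, S₂ = −3·E₁ − 6·E₂; reading off coefficients, c₁ = (9, 9, -3) and c₂ = (9, -3, -6).
Hence T = (3, -2) (x) (1, -1) (x) (9, 9, -3) + (0, 1) (x) (1, 0) (x) (9, -3, -6), so rank(T) ≤ 2.
These bounds meet, so rank(T) = 2.

2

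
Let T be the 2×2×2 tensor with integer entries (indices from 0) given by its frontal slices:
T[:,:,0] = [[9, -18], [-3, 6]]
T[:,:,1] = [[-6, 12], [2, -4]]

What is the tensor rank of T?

Lower bound: T ≠ 0 (e.g. T[0,0,0] = 9), so rank(T) ≥ 1.
Upper bound: if T = a ⊗ b ⊗ c then every fibre of T is a multiple of the corresponding factor, so read the factors off the fibres through the nonzero entry T[0,0,0] = 9.
The mode-1 fibre T[:,0,0] = [9, -3] gives a = [3, -1] (primitive direction); the mode-2 fibre T[0,:,0] = [9, -18] gives b = [1, -2]; then c[k] = T[0,0,k] / (a[0]·b[0]) = [9, -6] / 3 = [3, -2].
Expanding [3, -1] ⊗ [1, -2] ⊗ [3, -2] reproduces all 8 entries of T, so T = [3, -1] ⊗ [1, -2] ⊗ [3, -2] and rank(T) ≤ 1.
These bounds meet, so rank(T) = 1.

1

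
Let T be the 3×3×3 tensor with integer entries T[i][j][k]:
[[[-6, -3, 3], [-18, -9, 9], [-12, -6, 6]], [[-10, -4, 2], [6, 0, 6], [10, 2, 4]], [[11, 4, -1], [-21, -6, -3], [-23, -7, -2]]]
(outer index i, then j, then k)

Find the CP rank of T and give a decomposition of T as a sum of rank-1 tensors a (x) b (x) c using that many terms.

Lower bound: the mode-3 unfolding of T (rows indexed by k, columns by (i,j) = (0,0), (0,1), (0,2), (1,0), (1,1), (1,2), (2,0), (2,1), (2,2)) is [[-6, -18, -12, -10, 6, 10, 11, -21, -23], [-3, -9, -6, -4, 0, 2, 4, -6, -7], [3, 9, 6, 2, 6, 4, -1, -3, -2]].
There the 2×2 minor on rows k ∈ {0, 1}, columns (i,j) ∈ {(0,0), (1,0)} is det [[-6, -10], [-3, -4]] = -6 ≠ 0, so this unfolding has rank ≥ 2; CP rank is at least every unfolding rank, so rank(T) ≥ 2. (Unfolding ranks only ever bound the CP rank from below — rank(T) can be strictly larger than all of them — so the matching upper bound has to come from an explicit 2-term decomposition.)
Upper bound — finding two terms. Write S_k = T[:,:,k] for the frontal slices: S₀ = [[-6, -18, -12], [-10, 6, 10], [11, -21, -23]], S₁ = [[-3, -9, -6], [-4, 0, 2], [4, -6, -7]], S₂ = [[3, 9, 6], [2, 6, 4], [-1, -3, -2]].
If T = a₁ (x) b₁ (x) c₁ + a₂ (x) b₂ (x) c₂ then each S_k = c₁[k]·a₁b₁ᵀ + c₂[k]·a₂b₂ᵀ. S₀ and S₁ are linearly independent, so a₁b₁ᵀ and a₂b₂ᵀ must span the same plane of matrices: they are the rank-1 matrices of the form x·S₀ + y·S₁.
The 2×2 minor of x·S₀ + y·S₁ on rows {0,1}, columns {0,1} is −216·x² − 180·xy − 36·y² = (-36)·(2·x + y)(3·x + y), vanishing at (x:y) = (1:-2) and (1:-3).
M₁ = S₀ − 2·S₁ = [[0, 0, 0], [-2, 6, 6], [3, -9, -9]] = −(0, 2, -3)(1, -3, -3)ᵀ and M₂ = S₀ − 3·S₁ = [[3, 9, 6], [2, 6, 4], [-1, -3, -2]] = (3, 2, -1)(1, 3, 2)ᵀ, so take a₁ = (0, 2, -3), b₁ = (1, -3, -3), a₂ = (3, 2, -1), b₂ = (1, 3, 2).
Each slice is an integer combination of E₁ = a₁b₁ᵀ and E₂ = a₂b₂ᵀ: S₀ = −3·E₁ − 2·E₂, S₁ = −E₁ − E₂, S₂ = E₂; reading off coefficients, c₁ = (-3, -1, 0) and c₂ = (-2, -1, 1).
Hence T = (0, 2, -3) (x) (1, -3, -3) (x) (-3, -1, 0) + (3, 2, -1) (x) (1, 3, 2) (x) (-2, -1, 1), so rank(T) ≤ 2.
These bounds meet, so rank(T) = 2.
Check entry T[2,0,0] = 11: (-3)·(1)·(-3) + (-1)·(1)·(-2) = 11.

rank(T) = 2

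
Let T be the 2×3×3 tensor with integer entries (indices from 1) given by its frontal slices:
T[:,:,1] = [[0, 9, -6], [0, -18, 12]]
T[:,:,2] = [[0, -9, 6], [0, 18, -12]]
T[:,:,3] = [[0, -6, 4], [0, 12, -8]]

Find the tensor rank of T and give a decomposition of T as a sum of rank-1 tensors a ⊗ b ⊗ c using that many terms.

rank(T) = 1

Lower bound: T ≠ 0 (e.g. T[1,2,1] = 9), so rank(T) ≥ 1.
Upper bound: if T = a ⊗ b ⊗ c then every fibre of T is a multiple of the corresponding factor, so read the factors off the fibres through the nonzero entry T[1,2,1] = 9.
The mode-1 fibre T[:,2,1] = [9, -18] gives a = [1, -2] (primitive direction); the mode-2 fibre T[1,:,1] = [0, 9, -6] gives b = [0, 3, -2]; then c[k] = T[1,2,k] / (a[1]·b[2]) = [9, -9, -6] / 3 = [3, -3, -2].
Expanding [1, -2] ⊗ [0, 3, -2] ⊗ [3, -3, -2] reproduces all 18 entries of T, so T = [1, -2] ⊗ [0, 3, -2] ⊗ [3, -3, -2] and rank(T) ≤ 1.
These bounds meet, so rank(T) = 1.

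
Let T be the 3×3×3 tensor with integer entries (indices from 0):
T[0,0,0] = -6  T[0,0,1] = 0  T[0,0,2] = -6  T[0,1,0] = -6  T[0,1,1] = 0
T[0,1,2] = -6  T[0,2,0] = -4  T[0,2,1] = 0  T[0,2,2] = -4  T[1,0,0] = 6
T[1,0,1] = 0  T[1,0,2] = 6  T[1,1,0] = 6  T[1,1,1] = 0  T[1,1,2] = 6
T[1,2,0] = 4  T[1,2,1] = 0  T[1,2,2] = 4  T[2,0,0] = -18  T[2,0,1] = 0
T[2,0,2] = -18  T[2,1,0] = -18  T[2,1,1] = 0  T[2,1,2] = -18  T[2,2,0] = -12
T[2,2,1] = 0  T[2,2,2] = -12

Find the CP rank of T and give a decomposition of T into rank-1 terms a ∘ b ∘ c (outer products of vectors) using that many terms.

rank(T) = 1

Lower bound: T ≠ 0 (e.g. T[0,0,0] = -6), so rank(T) ≥ 1.
Upper bound: the mode-1 fibre T[:,0,0] = [-6, 6, -18] gives a = [1, -1, 3] (primitive direction); the mode-2 fibre T[0,:,0] = [-6, -6, -4] gives b = [3, 3, 2]; then c[k] = T[0,0,k] / (a[0]·b[0]) = [-6, 0, -6] / 3 = [-2, 0, -2].
Expanding [1, -1, 3] ∘ [3, 3, 2] ∘ [-2, 0, -2] reproduces all 27 entries of T, so T = [1, -1, 3] ∘ [3, 3, 2] ∘ [-2, 0, -2] and rank(T) ≤ 1.
These bounds meet, so rank(T) = 1.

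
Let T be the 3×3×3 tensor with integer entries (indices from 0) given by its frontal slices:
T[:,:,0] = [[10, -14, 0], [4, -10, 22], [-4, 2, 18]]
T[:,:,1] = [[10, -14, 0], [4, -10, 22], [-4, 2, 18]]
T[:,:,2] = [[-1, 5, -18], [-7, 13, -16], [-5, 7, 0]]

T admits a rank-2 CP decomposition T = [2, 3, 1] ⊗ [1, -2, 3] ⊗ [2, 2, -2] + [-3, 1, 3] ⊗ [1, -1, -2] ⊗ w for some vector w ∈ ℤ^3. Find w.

w = [-2, -2, -1]

Subtract the known terms from T to get the rank-1 residual R = [-3, 1, 3] ⊗ [1, -1, -2] ⊗ w, so R[i,j,k] = a[i]·b[j]·w[k]. Pick indices with nonzero a[0]·b[0] = (-3)·(1) = -3. Only the fibre through (0,0,·) is needed: R[0,0,:] = T[0,0,:] − Σₗ aₗ[0]bₗ[0]cₗ = [10, 10, -1] − (2)·(1)·[2, 2, -2] = [6, 6, 3]. Then w[k] = R[0,0,k] / -3 for each k, giving w = [6, 6, 3] / -3 = [-2, -2, -1].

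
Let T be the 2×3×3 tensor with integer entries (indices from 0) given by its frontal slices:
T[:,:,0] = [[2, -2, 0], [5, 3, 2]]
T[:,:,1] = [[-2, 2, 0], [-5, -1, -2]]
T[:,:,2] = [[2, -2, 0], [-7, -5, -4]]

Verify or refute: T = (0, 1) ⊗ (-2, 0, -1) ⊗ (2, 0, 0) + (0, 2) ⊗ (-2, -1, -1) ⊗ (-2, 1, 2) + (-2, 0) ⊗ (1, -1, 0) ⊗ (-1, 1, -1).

Reconstruct entry (1,0,0) from the claimed factors: Σₗ aₗ[1]bₗ[0]cₗ[0] = (1)·(-2)·(2) + (2)·(-2)·(-2) + (0)·(1)·(-1) = 4, but T[1,0,0] = 5. The claim is false.

No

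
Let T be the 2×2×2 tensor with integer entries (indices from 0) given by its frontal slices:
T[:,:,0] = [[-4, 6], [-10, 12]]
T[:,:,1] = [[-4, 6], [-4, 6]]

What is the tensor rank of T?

2

Lower bound: the mode-1 unfolding of T (rows indexed by i, columns by (j,k) = (0,0), (0,1), (1,0), (1,1)) is [[-4, -4, 6, 6], [-10, -4, 12, 6]].
There the 2×2 minor on rows i ∈ {0, 1}, columns (j,k) ∈ {(0,0), (0,1)} is det [[-4, -4], [-10, -4]] = -24 ≠ 0, so this unfolding has rank ≥ 2; CP rank is at least every unfolding rank, so rank(T) ≥ 2. (Flattening ranks never certify an upper bound on CP rank; for that we must actually write T with 2 rank-1 terms.)
Upper bound — finding two terms. Write S_k = T[:,:,k] for the frontal slices: S₀ = [[-4, 6], [-10, 12]], S₁ = [[-4, 6], [-4, 6]].
If T = a₁ ⊗ b₁ ⊗ c₁ + a₂ ⊗ b₂ ⊗ c₂ then each S_k = c₁[k]·a₁b₁ᵀ + c₂[k]·a₂b₂ᵀ. S₀ and S₁ are linearly independent, so a₁b₁ᵀ and a₂b₂ᵀ must span the same plane of matrices: they are the rank-1 matrices of the form x·S₀ + y·S₁.
det(x·S₀ + y·S₁) is 12·x² + 12·xy = 12·(x + y)(x), vanishing at (x:y) = (1:-1) and (0:1).
M₁ = S₀ − S₁ = [[0, 0], [-6, 6]] = (-6)·[0, 1][1, -1]ᵀ and M₂ = S₁ = [[-4, 6], [-4, 6]] = (-2)·[1, 1][2, -3]ᵀ, so take a₁ = [0, 1], b₁ = [1, -1], a₂ = [1, 1], b₂ = [2, -3].
Each slice is an integer combination of E₁ = a₁b₁ᵀ and E₂ = a₂b₂ᵀ: S₀ = −6·E₁ − 2·E₂, S₁ = −2·E₂; reading off coefficients, c₁ = [-6, 0] and c₂ = [-2, -2].
Hence T = [0, 1] ⊗ [1, -1] ⊗ [-6, 0] + [1, 1] ⊗ [2, -3] ⊗ [-2, -2], so rank(T) ≤ 2.
These bounds meet, so rank(T) = 2.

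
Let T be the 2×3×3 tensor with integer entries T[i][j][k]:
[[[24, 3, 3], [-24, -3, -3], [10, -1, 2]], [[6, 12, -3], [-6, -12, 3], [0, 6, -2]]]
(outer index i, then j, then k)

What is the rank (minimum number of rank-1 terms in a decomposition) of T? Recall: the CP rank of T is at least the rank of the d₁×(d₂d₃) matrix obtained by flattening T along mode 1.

2

Lower bound: in the mode-3 unfolding of T (rows indexed by k, columns by (i,j)) the 2×2 minor on rows k ∈ {0, 1}, columns (i,j) ∈ {(0,0), (0,2)} is det [[24, 10], [3, -1]] = -54 ≠ 0, so that unfolding has rank ≥ 2 and hence rank(T) ≥ 2 (CP rank is at least every unfolding rank, though it can be larger).
Upper bound: with S_k = T[:,:,k], the two rank-1 terms a₁b₁ᵀ, a₂b₂ᵀ are the rank-1 members of the pencil x·S₀ + y·S₁.
The 2×2 minor of x·S₀ + y·S₁ on rows {0,1}, columns {0,2} is −60·x² + 30·xy + 30·y² = (-30)·(x − y)(2·x + y), vanishing at (x:y) = (1:1) and (1:-2).
M₁ = S₀ + S₁ = [[27, -27, 9], [18, -18, 6]] = 3·[3, 2][3, -3, 1]ᵀ and M₂ = S₀ − 2·S₁ = [[18, -18, 12], [-18, 18, -12]] = 6·[1, -1][3, -3, 2]ᵀ, so take a₁ = [3, 2], b₁ = [3, -3, 1], a₂ = [1, -1], b₂ = [3, -3, 2].
Each slice is an integer combination of E₁ = a₁b₁ᵀ and E₂ = a₂b₂ᵀ: S₀ = 2·E₁ + 2·E₂, S₁ = E₁ − 2·E₂, S₂ = E₂; reading off coefficients, c₁ = [2, 1, 0] and c₂ = [2, -2, 1].
Hence T = [3, 2] ∘ [3, -3, 1] ∘ [2, 1, 0] + [1, -1] ∘ [3, -3, 2] ∘ [2, -2, 1], so rank(T) ≤ 2.
These bounds meet, so rank(T) = 2.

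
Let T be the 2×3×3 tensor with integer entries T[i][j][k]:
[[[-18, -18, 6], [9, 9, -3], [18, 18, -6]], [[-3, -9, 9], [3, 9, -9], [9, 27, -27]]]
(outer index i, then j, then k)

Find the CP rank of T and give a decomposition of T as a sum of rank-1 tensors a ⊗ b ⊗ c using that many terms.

rank(T) = 2

Lower bound: in the mode-1 unfolding of T (rows indexed by i, columns by (j,k)) the 2×2 minor on rows i ∈ {0, 1}, columns (j,k) ∈ {(0,0), (0,1)} is det [[-18, -18], [-3, -9]] = 108 ≠ 0, so that unfolding has rank ≥ 2 and hence rank(T) ≥ 2 (CP rank is at least every unfolding rank, though it can be larger).
Upper bound: with S_k = T[:,:,k], the two rank-1 terms a₁b₁ᵀ, a₂b₂ᵀ are the rank-1 members of the pencil x·S₀ + y·S₁.
The 2×2 minor of x·S₀ + y·S₁ on rows {0,1}, columns {0,1} is −27·x² − 108·xy − 81·y² = (-27)·(x + 3·y)(x + y), vanishing at (x:y) = (3:-1) and (1:-1).
M₁ = 3·S₀ − S₁ = [[-36, 18, 36], [0, 0, 0]] = (-18)·[1, 0][2, -1, -2]ᵀ and M₂ = S₀ − S₁ = [[0, 0, 0], [6, -6, -18]] = 6·[0, 1][1, -1, -3]ᵀ, so take a₁ = [1, 0], b₁ = [2, -1, -2], a₂ = [0, 1], b₂ = [1, -1, -3].
Each slice is an integer combination of E₁ = a₁b₁ᵀ and E₂ = a₂b₂ᵀ: S₀ = −9·E₁ − 3·E₂, S₁ = −9·E₁ − 9·E₂, S₂ = 3·E₁ + 9·E₂; reading off coefficients, c₁ = [-9, -9, 3] and c₂ = [-3, -9, 9].
Hence T = [1, 0] ⊗ [2, -1, -2] ⊗ [-9, -9, 3] + [0, 1] ⊗ [1, -1, -3] ⊗ [-3, -9, 9], so rank(T) ≤ 2.
These bounds meet, so rank(T) = 2.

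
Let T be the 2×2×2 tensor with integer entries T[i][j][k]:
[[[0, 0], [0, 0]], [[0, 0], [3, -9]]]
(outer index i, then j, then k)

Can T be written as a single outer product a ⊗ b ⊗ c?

If T = a ⊗ b ⊗ c then every fibre of T is a multiple of the corresponding factor, so read the factors off the fibres through the nonzero entry T[1,1,0] = 3.
The mode-1 fibre T[:,1,0] = [0, 3] gives a = [0, 1] (primitive direction); the mode-2 fibre T[1,:,0] = [0, 3] gives b = [0, 1]; then c[k] = T[1,1,k] / (a[1]·b[1]) = [3, -9] / 1 = [3, -9].
Expanding [0, 1] ⊗ [0, 1] ⊗ [3, -9] reproduces all 8 entries of T, so T = [0, 1] ⊗ [0, 1] ⊗ [3, -9] and rank(T) ≤ 1.
Equivalently every frontal slice T[:,:,k] is c[k] times the rank-1 matrix [0, 1] ⊗ [0, 1]. So T has rank 1 (it is nonzero).

Yes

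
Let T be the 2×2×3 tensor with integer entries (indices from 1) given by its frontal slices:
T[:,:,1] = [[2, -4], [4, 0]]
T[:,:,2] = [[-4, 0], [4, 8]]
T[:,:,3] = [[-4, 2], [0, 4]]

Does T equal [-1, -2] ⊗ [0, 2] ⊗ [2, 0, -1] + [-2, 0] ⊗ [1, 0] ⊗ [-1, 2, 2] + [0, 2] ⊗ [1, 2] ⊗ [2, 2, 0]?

Reconstruct entrywise from the claimed factors. For example, T[1,2,3] = 2 and Σₗ aₗ[1]bₗ[2]cₗ[3] = (-1)·(2)·(-1) + (-2)·(0)·(2) + (0)·(2)·(0) = 2; checking all 12 entries, every one matches. The claim holds.

Yes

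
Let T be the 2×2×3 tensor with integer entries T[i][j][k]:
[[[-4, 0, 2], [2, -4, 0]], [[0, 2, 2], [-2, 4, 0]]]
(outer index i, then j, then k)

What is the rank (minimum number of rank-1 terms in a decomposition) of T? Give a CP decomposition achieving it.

Lower bound: in the mode-3 unfolding of T (rows indexed by k, columns by (i,j)) the 3×3 minor on rows k ∈ {0, 1, 2}, columns (i,j) ∈ {(0,0), (0,1), (1,0)} is det [[-4, 2, 0], [0, -4, 2], [2, 0, 2]] = 40 ≠ 0, so that unfolding has rank ≥ 3 and hence rank(T) ≥ 3 (CP rank is at least every unfolding rank, though it can be larger).
Upper bound: T is a sum of 3 rank-1 terms, T = [1, -1] (x) [0, 1] (x) [2, -2, 2] + [1, -1] (x) [1, 1] (x) [0, -2, -2] + [1, 0] (x) [1, 0] (x) [-4, 2, 4] (one valid choice — decompositions are not unique — normalised so each a, b is primitive with positive first nonzero entry; check it by expanding all entries), so rank(T) ≤ 3.
These bounds meet, so rank(T) = 3.

rank(T) = 3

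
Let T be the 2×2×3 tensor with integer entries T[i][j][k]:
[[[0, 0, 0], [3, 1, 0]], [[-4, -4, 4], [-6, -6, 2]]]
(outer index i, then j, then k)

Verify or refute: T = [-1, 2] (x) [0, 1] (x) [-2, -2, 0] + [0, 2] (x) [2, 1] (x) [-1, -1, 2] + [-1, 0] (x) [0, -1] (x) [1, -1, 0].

No

Reconstruct entry (1,0,2) from the claimed factors: Σₗ aₗ[1]bₗ[0]cₗ[2] = (2)·(0)·(0) + (2)·(2)·(2) + (0)·(0)·(0) = 8, but T[1,0,2] = 4. The claim is false.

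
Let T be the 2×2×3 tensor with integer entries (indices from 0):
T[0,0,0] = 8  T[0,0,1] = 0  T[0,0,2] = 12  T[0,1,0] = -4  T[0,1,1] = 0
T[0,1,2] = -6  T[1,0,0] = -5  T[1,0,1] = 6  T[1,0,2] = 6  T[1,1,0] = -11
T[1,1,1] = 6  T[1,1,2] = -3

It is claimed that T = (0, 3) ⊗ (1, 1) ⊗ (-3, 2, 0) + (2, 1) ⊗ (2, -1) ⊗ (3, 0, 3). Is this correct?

No

Reconstruct entry (0,0,0) from the claimed factors: Σₗ aₗ[0]bₗ[0]cₗ[0] = (0)·(1)·(-3) + (2)·(2)·(3) = 12, but T[0,0,0] = 8. The claim is false.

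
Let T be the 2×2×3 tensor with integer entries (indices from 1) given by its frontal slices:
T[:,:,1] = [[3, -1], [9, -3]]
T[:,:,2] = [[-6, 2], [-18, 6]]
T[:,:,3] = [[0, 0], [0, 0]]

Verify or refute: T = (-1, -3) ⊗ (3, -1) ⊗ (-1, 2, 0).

Reconstruct entrywise from the claimed factors. For example, T[1,1,1] = 3 and Σₗ aₗ[1]bₗ[1]cₗ[1] = (-1)·(3)·(-1) = 3; checking all 12 entries, every one matches. The claim holds.

Yes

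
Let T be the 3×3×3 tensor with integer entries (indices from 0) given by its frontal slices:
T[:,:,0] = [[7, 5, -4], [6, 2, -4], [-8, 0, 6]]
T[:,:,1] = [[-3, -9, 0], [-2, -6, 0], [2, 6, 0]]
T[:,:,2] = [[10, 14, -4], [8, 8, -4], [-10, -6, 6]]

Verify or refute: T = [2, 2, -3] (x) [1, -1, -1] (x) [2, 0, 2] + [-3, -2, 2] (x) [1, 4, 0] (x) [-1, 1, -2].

No

Reconstruct entry (0,1,0) from the claimed factors: Σₗ aₗ[0]bₗ[1]cₗ[0] = (2)·(-1)·(2) + (-3)·(4)·(-1) = 8, but T[0,1,0] = 5. The claim is false.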